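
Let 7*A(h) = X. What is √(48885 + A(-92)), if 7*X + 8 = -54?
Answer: √2395303/7 ≈ 221.10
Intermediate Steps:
X = -62/7 (X = -8/7 + (⅐)*(-54) = -8/7 - 54/7 = -62/7 ≈ -8.8571)
A(h) = -62/49 (A(h) = (⅐)*(-62/7) = -62/49)
√(48885 + A(-92)) = √(48885 - 62/49) = √(2395303/49) = √2395303/7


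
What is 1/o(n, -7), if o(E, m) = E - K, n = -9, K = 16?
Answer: -1/25 ≈ -0.040000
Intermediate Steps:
o(E, m) = -16 + E (o(E, m) = E - 1*16 = E - 16 = -16 + E)
1/o(n, -7) = 1/(-16 - 9) = 1/(-25) = -1/25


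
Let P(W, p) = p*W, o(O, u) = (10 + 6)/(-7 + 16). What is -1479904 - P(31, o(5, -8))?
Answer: -13319632/9 ≈ -1.4800e+6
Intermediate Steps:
o(O, u) = 16/9
P(W, p) = W*p
-1479904 - P(31, o(5, -8)) = -1479904 - 31*16/9 = -1479904 - 1*496/9 = -1479904 - 496/9 = -13319632/9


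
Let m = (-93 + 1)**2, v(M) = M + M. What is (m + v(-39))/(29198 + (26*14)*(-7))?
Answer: 4193/13325 ≈ 0.31467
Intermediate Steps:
v(M) = 2*M
m = 8464 (m = (-92)**2 = 8464)
(m + v(-39))/(29198 + (26*14)*(-7)) = (8464 + 2*(-39))/(29198 + (26*14)*(-7)) = (8464 - 78)/(29198 + 364*(-7)) = 8386/(29198 - 2548) = 8386/26650 = 8386*(1/26650) = 4193/13325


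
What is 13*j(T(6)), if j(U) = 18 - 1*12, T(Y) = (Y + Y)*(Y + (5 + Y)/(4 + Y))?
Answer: 78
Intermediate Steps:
T(Y) = 2*Y*(Y + (5 + Y)/(4 + Y)) (T(Y) = (2*Y)*(Y + (5 + Y)/(4 + Y)) = 2*Y*(Y + (5 + Y)/(4 + Y)))
j(U) = 6 (j(U) = 18 - 12 = 6)
13*j(T(6)) = 13*6 = 78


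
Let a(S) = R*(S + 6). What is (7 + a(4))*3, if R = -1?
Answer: -9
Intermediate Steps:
a(S) = -6 - S (a(S) = -(S + 6) = -(6 + S) = -6 - S)
(7 + a(4))*3 = (7 + (-6 - 1*4))*3 = (7 + (-6 - 4))*3 = (7 - 10)*3 = -3*3 = -9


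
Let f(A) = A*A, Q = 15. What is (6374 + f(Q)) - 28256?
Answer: -21657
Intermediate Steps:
f(A) = A**2
(6374 + f(Q)) - 28256 = (6374 + 15**2) - 28256 = (6374 + 225) - 28256 = 6599 - 28256 = -21657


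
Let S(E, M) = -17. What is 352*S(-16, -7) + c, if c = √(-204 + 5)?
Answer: -5984 + I*√199 ≈ -5984.0 + 14.107*I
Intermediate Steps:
c = I*√199 (c = √(-199) = I*√199 ≈ 14.107*I)
352*S(-16, -7) + c = 352*(-17) + I*√199 = -5984 + I*√199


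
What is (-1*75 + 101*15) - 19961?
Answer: -18521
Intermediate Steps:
(-1*75 + 101*15) - 19961 = (-75 + 1515) - 19961 = 1440 - 19961 = -18521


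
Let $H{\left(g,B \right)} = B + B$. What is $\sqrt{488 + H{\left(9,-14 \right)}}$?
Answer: $2 \sqrt{115} \approx 21.448$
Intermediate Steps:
$H{\left(g,B \right)} = 2 B$
$\sqrt{488 + H{\left(9,-14 \right)}} = \sqrt{488 + 2 \left(-14\right)} = \sqrt{488 - 28} = \sqrt{460} = 2 \sqrt{115}$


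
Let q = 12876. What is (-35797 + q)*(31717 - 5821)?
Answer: -593562216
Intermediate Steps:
(-35797 + q)*(31717 - 5821) = (-35797 + 12876)*(31717 - 5821) = -22921*25896 = -593562216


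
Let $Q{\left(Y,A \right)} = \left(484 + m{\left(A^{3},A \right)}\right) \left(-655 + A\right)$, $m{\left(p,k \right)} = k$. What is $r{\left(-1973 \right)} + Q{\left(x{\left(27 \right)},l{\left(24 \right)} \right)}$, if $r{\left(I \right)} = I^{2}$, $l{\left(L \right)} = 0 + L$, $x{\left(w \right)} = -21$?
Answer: $3572181$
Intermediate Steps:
$l{\left(L \right)} = L$
$Q{\left(Y,A \right)} = \left(-655 + A\right) \left(484 + A\right)$ ($Q{\left(Y,A \right)} = \left(484 + A\right) \left(-655 + A\right) = \left(-655 + A\right) \left(484 + A\right)$)
$r{\left(-1973 \right)} + Q{\left(x{\left(27 \right)},l{\left(24 \right)} \right)} = \left(-1973\right)^{2} - \left(321124 - 576\right) = 3892729 - 320548 = 3572181$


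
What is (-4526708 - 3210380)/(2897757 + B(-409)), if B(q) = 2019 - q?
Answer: -7737088/2900185 ≈ -2.6678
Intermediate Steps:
(-4526708 - 3210380)/(2897757 + B(-409)) = (-4526708 - 3210380)/(2897757 + (2019 - 1*(-409))) = -7737088/(2897757 + (2019 + 409)) = -7737088/(2897757 + 2428) = -7737088/2900185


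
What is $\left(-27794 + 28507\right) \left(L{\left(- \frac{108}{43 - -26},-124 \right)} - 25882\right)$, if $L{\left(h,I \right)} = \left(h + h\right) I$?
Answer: $-18177098$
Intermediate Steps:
$L{\left(h,I \right)} = 2 I h$ ($L{\left(h,I \right)} = 2 h I = 2 I h$)
$\left(-27794 + 28507\right) \left(L{\left(- \frac{108}{43 - -26},-124 \right)} - 25882\right) = \left(-27794 + 28507\right) \left(2 \left(-124\right) \left(- \frac{108}{43 - -26}\right) - 25882\right) = 713 \left(2 \left(-124\right) \left(- \frac{108}{43 + 26}\right) - 25882\right) = 713 \left(2 \left(-124\right) \left(- \frac{108}{69}\right) - 25882\right) = 713 \left(2 \left(-124\right) \left(\left(-108\right) \frac{1}{69}\right) - 25882\right) = 713 \left(2 \left(-124\right) \left(- \frac{36}{23}\right) - 25882\right) = 713 \left(\frac{8928}{23} - 25882\right) = 713 \left(- \frac{586358}{23}\right) = -18177098$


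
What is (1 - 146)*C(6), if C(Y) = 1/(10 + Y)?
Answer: -145/16 ≈ -9.0625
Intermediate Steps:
(1 - 146)*C(6) = (1 - 146)/(10 + 6) = -145/16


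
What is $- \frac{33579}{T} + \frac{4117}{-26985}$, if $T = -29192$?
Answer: $\frac{19169411}{19213320} \approx 0.99771$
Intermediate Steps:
$- \frac{33579}{T} + \frac{4117}{-26985} = - \frac{33579}{-29192} + \frac{4117}{-26985} = \left(-33579\right) \left(- \frac{1}{29192}\right) + 4117 \left(- \frac{1}{26985}\right) = \frac{819}{712} - \frac{4117}{26985} = \frac{19169411}{19213320}$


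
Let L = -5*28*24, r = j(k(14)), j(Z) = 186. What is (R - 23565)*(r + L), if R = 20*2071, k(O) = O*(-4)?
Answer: -56671770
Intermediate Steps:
k(O) = -4*O
r = 186
R = 41420
L = -3360 (L = -140*24 = -3360)
(R - 23565)*(r + L) = (41420 - 23565)*(186 - 3360) = 17855*(-3174) = -56671770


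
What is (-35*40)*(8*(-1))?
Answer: 11200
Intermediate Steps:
(-35*40)*(8*(-1)) = -1400*(-8) = 11200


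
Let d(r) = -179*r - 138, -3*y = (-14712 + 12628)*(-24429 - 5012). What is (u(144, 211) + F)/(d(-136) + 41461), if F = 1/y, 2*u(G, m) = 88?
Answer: 2699621933/4029001674348 ≈ 0.00067005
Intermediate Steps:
u(G, m) = 44 (u(G, m) = (1/2)*88 = 44)
y = -61355044/3 (y = -(-14712 + 12628)*(-24429 - 5012)/3 = -(-2084)*(-29441)/3 = -1/3*61355044 = -61355044/3 ≈ -2.0452e+7)
F = -3/61355044 (F = 1/(-61355044/3) = -3/61355044 ≈ -4.8896e-8)
d(r) = -138 - 179*r
(u(144, 211) + F)/(d(-136) + 41461) = (44 - 3/61355044)/((-138 - 179*(-136)) + 41461) = 2699621933/(61355044*((-138 + 24344) + 41461)) = 2699621933/(61355044*(24206 + 41461)) = (2699621933/61355044)/65667 = (2699621933/61355044)*(1/65667) = 2699621933/4029001674348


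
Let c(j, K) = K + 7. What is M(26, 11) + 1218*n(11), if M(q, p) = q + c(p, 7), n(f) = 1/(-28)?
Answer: -7/2 ≈ -3.5000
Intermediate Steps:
c(j, K) = 7 + K
n(f) = -1/28
M(q, p) = 14 + q (M(q, p) = q + (7 + 7) = q + 14 = 14 + q)
M(26, 11) + 1218*n(11) = (14 + 26) + 1218*(-1/28) = 40 - 87/2 = -7/2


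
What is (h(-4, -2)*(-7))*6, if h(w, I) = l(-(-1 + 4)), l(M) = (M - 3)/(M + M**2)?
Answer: 42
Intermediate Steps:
l(M) = (-3 + M)/(M + M**2)
h(w, I) = -1 (h(w, I) = (-3 - (-1 + 4))/(((-(-1 + 4)))*(1 - (-1 + 4))) = (-3 - 1*3)/(((-1*3))*(1 - 1*3)) = (-3 - 3)/((-3)*(1 - 3)) = -1/3*(-6)/(-2) = -1/3*(-1/2)*(-6) = -1)
(h(-4, -2)*(-7))*6 = -1*(-7)*6 = 7*6 = 42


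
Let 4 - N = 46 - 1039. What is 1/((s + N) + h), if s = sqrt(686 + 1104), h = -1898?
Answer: -901/810011 - sqrt(1790)/810011 ≈ -0.0011646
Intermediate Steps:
s = sqrt(1790) ≈ 42.308
N = 997 (N = 4 - (46 - 1039) = 4 - 1*(-993) = 4 + 993 = 997)
1/((s + N) + h) = 1/((sqrt(1790) + 997) - 1898) = 1/((997 + sqrt(1790)) - 1898) = 1/(-901 + sqrt(1790))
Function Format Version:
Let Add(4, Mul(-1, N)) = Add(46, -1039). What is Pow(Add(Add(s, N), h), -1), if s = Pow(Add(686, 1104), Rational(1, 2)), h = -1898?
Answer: Add(Rational(-901, 810011), Mul(Rational(-1, 810011), Pow(1790, Rational(1, 2)))) ≈ -0.0011646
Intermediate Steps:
s = Pow(1790, Rational(1, 2)) ≈ 42.308
N = 997 (N = Add(4, Mul(-1, Add(46, -1039))) = Add(4, Mul(-1, -993)) = Add(4, 993) = 997)
Pow(Add(Add(s, N), h), -1) = Pow(Add(Add(Pow(1790, Rational(1, 2)), 997), -1898), -1) = Pow(Add(Add(997, Pow(1790, Rational(1, 2))), -1898), -1) = Pow(Add(-901, Pow(1790, Rational(1, 2))), -1)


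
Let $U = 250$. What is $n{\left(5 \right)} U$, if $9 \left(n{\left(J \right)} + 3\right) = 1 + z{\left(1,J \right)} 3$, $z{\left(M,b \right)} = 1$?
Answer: $- \frac{5750}{9} \approx -638.89$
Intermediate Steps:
$n{\left(J \right)} = - \frac{23}{9}$ ($n{\left(J \right)} = -3 + \frac{1 + 1 \cdot 3}{9} = -3 + \frac{1 + 3}{9} = -3 + \frac{1}{9} \cdot 4 = -3 + \frac{4}{9} = - \frac{23}{9}$)
$n{\left(5 \right)} U = \left(- \frac{23}{9}\right) 250 = - \frac{5750}{9}$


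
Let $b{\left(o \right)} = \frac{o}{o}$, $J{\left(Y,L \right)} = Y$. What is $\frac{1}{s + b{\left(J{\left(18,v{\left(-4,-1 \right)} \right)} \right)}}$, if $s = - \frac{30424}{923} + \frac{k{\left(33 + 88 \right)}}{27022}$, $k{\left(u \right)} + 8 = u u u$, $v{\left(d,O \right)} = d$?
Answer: $\frac{24941306}{837967397} \approx 0.029764$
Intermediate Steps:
$k{\left(u \right)} = -8 + u^{3}$ ($k{\left(u \right)} = -8 + u u u = -8 + u^{2} u = -8 + u^{3}$)
$s = \frac{813026091}{24941306}$ ($s = - \frac{30424}{923} + \frac{-8 + \left(33 + 88\right)^{3}}{27022} = \left(-30424\right) \frac{1}{923} + \left(-8 + 121^{3}\right) \frac{1}{27022} = - \frac{30424}{923} + \left(-8 + 1771561\right) \frac{1}{27022} = - \frac{30424}{923} + 1771553 \cdot \frac{1}{27022} = - \frac{30424}{923} + \frac{1771553}{27022} = \frac{813026091}{24941306} \approx 32.598$)
$b{\left(o \right)} = 1$
$\frac{1}{s + b{\left(J{\left(18,v{\left(-4,-1 \right)} \right)} \right)}} = \frac{1}{\frac{813026091}{24941306} + 1} = \frac{1}{\frac{837967397}{24941306}} = \frac{24941306}{837967397}$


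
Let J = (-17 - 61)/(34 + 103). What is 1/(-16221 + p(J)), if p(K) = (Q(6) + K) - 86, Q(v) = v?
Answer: -137/2233315 ≈ -6.1344e-5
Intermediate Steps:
J = -78/137 ≈ -0.56934
p(K) = -80 + K (p(K) = (6 + K) - 86 = -80 + K)
1/(-16221 + p(J)) = 1/(-16221 + (-80 - 78/137)) = 1/(-16221 - 11038/137) = 1/(-2233315/137) = -137/2233315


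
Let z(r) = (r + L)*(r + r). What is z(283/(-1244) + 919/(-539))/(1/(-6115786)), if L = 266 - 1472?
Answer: -3209246109513667935941/112397926564 ≈ -2.8553e+10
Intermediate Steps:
L = -1206
z(r) = 2*r*(-1206 + r) (z(r) = (r - 1206)*(r + r) = (-1206 + r)*(2*r) = 2*r*(-1206 + r))
z(283/(-1244) + 919/(-539))/(1/(-6115786)) = (2*(283/(-1244) + 919/(-539))*(-1206 + (283/(-1244) + 919/(-539))))/(1/(-6115786)) = (2*(283*(-1/1244) + 919*(-1/539))*(-1206 + (283*(-1/1244) + 919*(-1/539))))/(-1/6115786) = (2*(-283/1244 - 919/539)*(-1206 + (-283/1244 - 919/539)))*(-6115786) = (2*(-1295773/670516)*(-1206 - 1295773/670516))*(-6115786) = (2*(-1295773/670516)*(-809938069/670516))*(-6115786) = (1049495881482337/224795853128)*(-6115786) = -3209246109513667935941/112397926564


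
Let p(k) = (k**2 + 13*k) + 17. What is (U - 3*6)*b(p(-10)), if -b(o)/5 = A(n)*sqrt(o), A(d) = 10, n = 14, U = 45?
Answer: -1350*I*sqrt(13) ≈ -4867.5*I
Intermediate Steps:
p(k) = 17 + k**2 + 13*k
b(o) = -50*sqrt(o)
(U - 3*6)*b(p(-10)) = (45 - 3*6)*(-50*sqrt(17 + (-10)**2 + 13*(-10))) = (45 - 1*18)*(-50*sqrt(17 + 100 - 130)) = (45 - 18)*(-50*I*sqrt(13)) = 27*(-50*I*sqrt(13)) = -1350*I*sqrt(13)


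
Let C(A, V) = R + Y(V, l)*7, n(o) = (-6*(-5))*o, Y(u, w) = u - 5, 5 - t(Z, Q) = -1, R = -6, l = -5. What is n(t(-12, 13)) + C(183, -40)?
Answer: -141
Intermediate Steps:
t(Z, Q) = 6 (t(Z, Q) = 5 - 1*(-1) = 5 + 1 = 6)
Y(u, w) = -5 + u
n(o) = 30*o
C(A, V) = -41 + 7*V (C(A, V) = -6 + (-5 + V)*7 = -6 + (-35 + 7*V) = -41 + 7*V)
n(t(-12, 13)) + C(183, -40) = 30*6 + (-41 + 7*(-40)) = 180 + (-41 - 280) = 180 - 321 = -141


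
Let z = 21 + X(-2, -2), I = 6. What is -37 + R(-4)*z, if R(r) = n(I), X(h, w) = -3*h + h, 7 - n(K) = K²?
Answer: -762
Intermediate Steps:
n(K) = 7 - K²
X(h, w) = -2*h
R(r) = -29 (R(r) = 7 - 1*6² = 7 - 1*36 = 7 - 36 = -29)
z = 25 (z = 21 - 2*(-2) = 21 + 4 = 25)
-37 + R(-4)*z = -37 - 29*25 = -37 - 725 = -762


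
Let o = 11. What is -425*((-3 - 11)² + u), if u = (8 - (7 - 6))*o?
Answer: -116025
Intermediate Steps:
u = 77 (u = (8 - (7 - 6))*11 = (8 - 1*1)*11 = (8 - 1)*11 = 7*11 = 77)
-425*((-3 - 11)² + u) = -425*((-3 - 11)² + 77) = -425*((-14)² + 77) = -425*(196 + 77) = -425*273 = -116025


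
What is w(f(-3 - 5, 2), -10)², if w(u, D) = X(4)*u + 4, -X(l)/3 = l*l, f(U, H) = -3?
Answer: 21904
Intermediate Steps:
X(l) = -3*l² (X(l) = -3*l*l = -3*l²)
w(u, D) = 4 - 48*u (w(u, D) = (-3*4²)*u + 4 = (-3*16)*u + 4 = -48*u + 4 = 4 - 48*u)
w(f(-3 - 5, 2), -10)² = (4 - 48*(-3))² = (4 + 144)² = 148² = 21904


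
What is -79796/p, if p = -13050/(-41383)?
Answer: -56934446/225 ≈ -2.5304e+5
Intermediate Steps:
p = 450/1427 (p = -13050*(-1/41383) = 450/1427 ≈ 0.31535)
-79796/p = -79796/450/1427 = -79796*1427/450 = -56934446/225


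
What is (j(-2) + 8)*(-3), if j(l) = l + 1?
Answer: -21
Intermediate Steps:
j(l) = 1 + l
(j(-2) + 8)*(-3) = ((1 - 2) + 8)*(-3) = (-1 + 8)*(-3) = 7*(-3) = -21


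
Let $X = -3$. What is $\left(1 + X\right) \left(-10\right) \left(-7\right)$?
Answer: $-140$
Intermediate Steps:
$\left(1 + X\right) \left(-10\right) \left(-7\right) = \left(1 - 3\right) \left(-10\right) \left(-7\right) = \left(-2\right) \left(-10\right) \left(-7\right) = 20 \left(-7\right) = -140$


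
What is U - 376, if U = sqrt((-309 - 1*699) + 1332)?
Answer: -358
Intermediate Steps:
U = 18 (U = sqrt((-309 - 699) + 1332) = sqrt(-1008 + 1332) = sqrt(324) = 18)
U - 376 = 18 - 376 = -358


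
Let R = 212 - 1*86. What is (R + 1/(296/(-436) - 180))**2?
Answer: 6157023382225/387853636 ≈ 15875.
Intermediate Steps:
R = 126 (R = 212 - 86 = 126)
(R + 1/(296/(-436) - 180))**2 = (126 + 1/(296/(-436) - 180))**2 = (126 + 1/(296*(-1/436) - 180))**2 = (126 + 1/(-74/109 - 180))**2 = (126 + 1/(-19694/109))**2 = (126 - 109/19694)**2 = (2481335/19694)**2 = 6157023382225/387853636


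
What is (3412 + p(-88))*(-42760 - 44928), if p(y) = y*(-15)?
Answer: -414939616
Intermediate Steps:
p(y) = -15*y
(3412 + p(-88))*(-42760 - 44928) = (3412 - 15*(-88))*(-42760 - 44928) = (3412 + 1320)*(-87688) = 4732*(-87688) = -414939616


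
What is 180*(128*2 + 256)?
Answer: 92160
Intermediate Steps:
180*(128*2 + 256) = 180*(256 + 256) = 180*512 = 92160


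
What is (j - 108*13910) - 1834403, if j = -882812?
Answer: -4219495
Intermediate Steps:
(j - 108*13910) - 1834403 = (-882812 - 108*13910) - 1834403 = (-882812 - 1502280) - 1834403 = -2385092 - 1834403 = -4219495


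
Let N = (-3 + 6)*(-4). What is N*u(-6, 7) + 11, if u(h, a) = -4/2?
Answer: 35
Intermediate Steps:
u(h, a) = -2 (u(h, a) = -4*½ = -2)
N = -12 (N = 3*(-4) = -12)
N*u(-6, 7) + 11 = -12*(-2) + 11 = 24 + 11 = 35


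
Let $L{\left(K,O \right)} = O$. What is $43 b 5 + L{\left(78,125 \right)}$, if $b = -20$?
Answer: $-4175$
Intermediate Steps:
$43 b 5 + L{\left(78,125 \right)} = 43 \left(\left(-20\right) 5\right) + 125 = 43 \left(-100\right) + 125 = -4300 + 125 = -4175$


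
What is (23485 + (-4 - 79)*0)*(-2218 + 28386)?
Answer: 614555480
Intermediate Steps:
(23485 + (-4 - 79)*0)*(-2218 + 28386) = (23485 - 83*0)*26168 = (23485 + 0)*26168 = 23485*26168 = 614555480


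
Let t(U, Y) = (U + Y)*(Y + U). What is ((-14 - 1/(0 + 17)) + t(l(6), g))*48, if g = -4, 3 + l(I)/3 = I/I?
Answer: 70128/17 ≈ 4125.2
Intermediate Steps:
l(I) = -6 (l(I) = -9 + 3*(I/I) = -9 + 3*1 = -9 + 3 = -6)
t(U, Y) = (U + Y)**2 (t(U, Y) = (U + Y)*(U + Y) = (U + Y)**2)
((-14 - 1/(0 + 17)) + t(l(6), g))*48 = ((-14 - 1/(0 + 17)) + (-6 - 4)**2)*48 = ((-14 - 1/17) + (-10)**2)*48 = ((-14 - 1*1/17) + 100)*48 = ((-14 - 1/17) + 100)*48 = (-239/17 + 100)*48 = (1461/17)*48 = 70128/17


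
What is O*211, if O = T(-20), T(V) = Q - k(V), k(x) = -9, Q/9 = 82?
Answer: 157617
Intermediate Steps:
Q = 738 (Q = 9*82 = 738)
T(V) = 747 (T(V) = 738 - 1*(-9) = 738 + 9 = 747)
O = 747
O*211 = 747*211 = 157617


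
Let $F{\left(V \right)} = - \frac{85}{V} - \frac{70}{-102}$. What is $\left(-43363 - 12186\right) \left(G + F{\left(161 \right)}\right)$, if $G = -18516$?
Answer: $\frac{8445313113224}{8211} \approx 1.0285 \cdot 10^{9}$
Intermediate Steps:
$F{\left(V \right)} = \frac{35}{51} - \frac{85}{V}$ ($F{\left(V \right)} = - \frac{85}{V} - - \frac{35}{51} = - \frac{85}{V} + \frac{35}{51} = \frac{35}{51} - \frac{85}{V}$)
$\left(-43363 - 12186\right) \left(G + F{\left(161 \right)}\right) = \left(-43363 - 12186\right) \left(-18516 + \left(\frac{35}{51} - \frac{85}{161}\right)\right) = - 55549 \left(-18516 + \left(\frac{35}{51} - \frac{85}{161}\right)\right) = - 55549 \left(-18516 + \frac{1300}{8211}\right) = \left(-55549\right) \left(- \frac{152033576}{8211}\right) = \frac{8445313113224}{8211}$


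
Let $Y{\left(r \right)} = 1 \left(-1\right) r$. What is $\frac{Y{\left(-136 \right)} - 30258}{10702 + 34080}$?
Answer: $- \frac{15061}{22391} \approx -0.67264$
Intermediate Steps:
$Y{\left(r \right)} = - r$
$\frac{Y{\left(-136 \right)} - 30258}{10702 + 34080} = \frac{\left(-1\right) \left(-136\right) - 30258}{10702 + 34080} = \frac{136 - 30258}{44782} = \left(-30122\right) \frac{1}{44782} = - \frac{15061}{22391}$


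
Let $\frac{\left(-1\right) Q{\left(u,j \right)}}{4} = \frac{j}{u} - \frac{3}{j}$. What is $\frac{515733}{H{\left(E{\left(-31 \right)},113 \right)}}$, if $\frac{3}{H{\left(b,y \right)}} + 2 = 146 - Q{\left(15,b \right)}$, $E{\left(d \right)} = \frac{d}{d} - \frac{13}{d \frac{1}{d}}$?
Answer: $\frac{121884899}{5} \approx 2.4377 \cdot 10^{7}$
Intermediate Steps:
$Q{\left(u,j \right)} = \frac{12}{j} - \frac{4 j}{u}$ ($Q{\left(u,j \right)} = - 4 \left(\frac{j}{u} - \frac{3}{j}\right) = - 4 \left(- \frac{3}{j} + \frac{j}{u}\right) = \frac{12}{j} - \frac{4 j}{u}$)
$E{\left(d \right)} = -12$ ($E{\left(d \right)} = 1 - \frac{13}{1} = 1 - 13 = -12$)
$H{\left(b,y \right)} = \frac{3}{144 - \frac{12}{b} + \frac{4 b}{15}}$ ($H{\left(b,y \right)} = \frac{3}{-2 - \left(-146 + \frac{12}{b} - \frac{4 b}{15}\right)} = \frac{3}{-2 + \left(146 + \left(- \frac{12}{b} + \frac{4 b}{15}\right)\right)} = \frac{3}{-2 + \left(146 - \frac{12}{b} + \frac{4 b}{15}\right)} = \frac{3}{144 - \frac{12}{b} + \frac{4 b}{15}}$)
$\frac{515733}{H{\left(E{\left(-31 \right)},113 \right)}} = \frac{515733}{\frac{45}{4} \left(-12\right) \frac{1}{-45 - 12 \left(540 - 12\right)}} = \frac{515733}{\frac{45}{4} \left(-12\right) \frac{1}{-45 - 6336}} = \frac{515733}{\frac{45}{4} \left(-12\right) \frac{1}{-6381}} = \frac{515733}{\frac{45}{4} \left(-12\right) \left(- \frac{1}{6381}\right)} = \frac{515733}{\frac{15}{709}} = 515733 \cdot \frac{709}{15} = \frac{121884899}{5}$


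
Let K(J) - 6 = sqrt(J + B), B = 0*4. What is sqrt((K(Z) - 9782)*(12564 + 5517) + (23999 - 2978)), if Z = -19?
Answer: 7*sqrt(-3606915 + 369*I*sqrt(19)) ≈ 2.9642 + 13294.0*I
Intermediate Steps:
B = 0
K(J) = 6 + sqrt(J) (K(J) = 6 + sqrt(J + 0) = 6 + sqrt(J))
sqrt((K(Z) - 9782)*(12564 + 5517) + (23999 - 2978)) = sqrt(((6 + sqrt(-19)) - 9782)*(12564 + 5517) + (23999 - 2978)) = sqrt(((6 + I*sqrt(19)) - 9782)*18081 + 21021) = sqrt((-9776 + I*sqrt(19))*18081 + 21021) = sqrt((-176759856 + 18081*I*sqrt(19)) + 21021) = sqrt(-176738835 + 18081*I*sqrt(19))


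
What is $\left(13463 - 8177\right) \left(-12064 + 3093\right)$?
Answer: $-47420706$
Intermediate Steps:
$\left(13463 - 8177\right) \left(-12064 + 3093\right) = \left(13463 - 8177\right) \left(-8971\right) = 5286 \left(-8971\right) = -47420706$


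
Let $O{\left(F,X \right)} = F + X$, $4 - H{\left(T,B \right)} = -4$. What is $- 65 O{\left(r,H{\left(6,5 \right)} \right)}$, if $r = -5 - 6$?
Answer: $195$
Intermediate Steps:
$r = -11$ ($r = -5 - 6 = -11$)
$H{\left(T,B \right)} = 8$ ($H{\left(T,B \right)} = 4 - -4 = 4 + 4 = 8$)
$- 65 O{\left(r,H{\left(6,5 \right)} \right)} = - 65 \left(-11 + 8\right) = \left(-65\right) \left(-3\right) = 195$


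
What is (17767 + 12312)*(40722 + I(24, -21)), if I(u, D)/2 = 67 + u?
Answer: 1230351416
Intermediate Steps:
I(u, D) = 134 + 2*u (I(u, D) = 2*(67 + u) = 134 + 2*u)
(17767 + 12312)*(40722 + I(24, -21)) = (17767 + 12312)*(40722 + (134 + 2*24)) = 30079*(40722 + (134 + 48)) = 30079*(40722 + 182) = 30079*40904 = 1230351416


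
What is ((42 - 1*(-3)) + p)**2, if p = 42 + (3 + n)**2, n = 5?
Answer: 22801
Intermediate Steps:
p = 106 (p = 42 + (3 + 5)**2 = 42 + 8**2 = 42 + 64 = 106)
((42 - 1*(-3)) + p)**2 = ((42 - 1*(-3)) + 106)**2 = ((42 + 3) + 106)**2 = (45 + 106)**2 = 151**2 = 22801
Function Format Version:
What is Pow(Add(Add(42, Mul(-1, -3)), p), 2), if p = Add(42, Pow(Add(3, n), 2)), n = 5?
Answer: 22801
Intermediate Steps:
p = 106 (p = Add(42, Pow(Add(3, 5), 2)) = Add(42, Pow(8, 2)) = Add(42, 64) = 106)
Pow(Add(Add(42, Mul(-1, -3)), p), 2) = Pow(Add(Add(42, Mul(-1, -3)), 106), 2) = Pow(Add(Add(42, 3), 106), 2) = Pow(Add(45, 106), 2) = Pow(151, 2) = 22801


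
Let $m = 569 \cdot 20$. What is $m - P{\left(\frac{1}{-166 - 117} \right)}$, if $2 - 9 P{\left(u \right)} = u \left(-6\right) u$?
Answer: $\frac{8202555196}{720801} \approx 11380.0$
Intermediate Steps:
$P{\left(u \right)} = \frac{2}{9} + \frac{2 u^{2}}{3}$ ($P{\left(u \right)} = \frac{2}{9} - \frac{u \left(-6\right) u}{9} = \frac{2}{9} - \frac{- 6 u u}{9} = \frac{2}{9} - \frac{\left(-6\right) u^{2}}{9} = \frac{2}{9} + \frac{2 u^{2}}{3}$)
$m = 11380$
$m - P{\left(\frac{1}{-166 - 117} \right)} = 11380 - \left(\frac{2}{9} + \frac{2 \left(\frac{1}{-166 - 117}\right)^{2}}{3}\right) = 11380 - \left(\frac{2}{9} + \frac{2 \left(\frac{1}{-283}\right)^{2}}{3}\right) = 11380 - \left(\frac{2}{9} + \frac{2 \left(- \frac{1}{283}\right)^{2}}{3}\right) = 11380 - \left(\frac{2}{9} + \frac{2}{3} \cdot \frac{1}{80089}\right) = 11380 - \left(\frac{2}{9} + \frac{2}{240267}\right) = 11380 - \frac{160184}{720801} = \frac{8202555196}{720801}$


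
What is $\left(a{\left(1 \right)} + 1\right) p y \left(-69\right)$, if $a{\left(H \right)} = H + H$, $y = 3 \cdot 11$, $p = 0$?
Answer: $0$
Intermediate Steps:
$y = 33$
$a{\left(H \right)} = 2 H$
$\left(a{\left(1 \right)} + 1\right) p y \left(-69\right) = \left(2 \cdot 1 + 1\right) 0 \cdot 33 \left(-69\right) = \left(2 + 1\right) 0 \cdot 33 \left(-69\right) = 3 \cdot 0 \cdot 33 \left(-69\right) = 0 \cdot 33 \left(-69\right) = 0 \left(-69\right) = 0$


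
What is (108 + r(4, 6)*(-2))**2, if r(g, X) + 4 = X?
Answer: 10816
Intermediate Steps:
r(g, X) = -4 + X
(108 + r(4, 6)*(-2))**2 = (108 + (-4 + 6)*(-2))**2 = (108 + 2*(-2))**2 = (108 - 4)**2 = 104**2 = 10816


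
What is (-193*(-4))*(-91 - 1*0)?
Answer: -70252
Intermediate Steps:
(-193*(-4))*(-91 - 1*0) = 772*(-91 + 0) = 772*(-91) = -70252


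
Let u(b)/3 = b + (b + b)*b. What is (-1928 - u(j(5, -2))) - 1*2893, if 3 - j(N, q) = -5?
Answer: -5229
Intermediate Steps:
j(N, q) = 8 (j(N, q) = 3 - 1*(-5) = 3 + 5 = 8)
u(b) = 3*b + 6*b**2 (u(b) = 3*(b + (b + b)*b) = 3*(b + (2*b)*b) = 3*(b + 2*b**2) = 3*b + 6*b**2)
(-1928 - u(j(5, -2))) - 1*2893 = (-1928 - 3*8*(1 + 2*8)) - 1*2893 = (-1928 - 3*8*(1 + 16)) - 2893 = (-1928 - 3*8*17) - 2893 = (-1928 - 1*408) - 2893 = (-1928 - 408) - 2893 = -2336 - 2893 = -5229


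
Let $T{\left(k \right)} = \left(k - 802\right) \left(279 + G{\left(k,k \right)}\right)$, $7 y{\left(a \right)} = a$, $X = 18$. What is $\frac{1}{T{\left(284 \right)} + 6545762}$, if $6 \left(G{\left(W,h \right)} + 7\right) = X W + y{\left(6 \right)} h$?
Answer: $\frac{1}{5942514} \approx 1.6828 \cdot 10^{-7}$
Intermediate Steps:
$y{\left(a \right)} = \frac{a}{7}$
$G{\left(W,h \right)} = -7 + 3 W + \frac{h}{7}$ ($G{\left(W,h \right)} = -7 + \frac{18 W + \frac{1}{7} \cdot 6 h}{6} = -7 + \frac{18 W + \frac{6 h}{7}}{6} = -7 + \left(3 W + \frac{h}{7}\right) = -7 + 3 W + \frac{h}{7}$)
$T{\left(k \right)} = \left(-802 + k\right) \left(272 + \frac{22 k}{7}\right)$ ($T{\left(k \right)} = \left(k - 802\right) \left(279 + \left(-7 + 3 k + \frac{k}{7}\right)\right) = \left(-802 + k\right) \left(279 + \left(-7 + \frac{22 k}{7}\right)\right) = \left(-802 + k\right) \left(272 + \frac{22 k}{7}\right)$)
$\frac{1}{T{\left(284 \right)} + 6545762} = \frac{1}{\left(-218144 - \frac{4470160}{7} + \frac{22 \cdot 284^{2}}{7}\right) + 6545762} = \frac{1}{\left(-218144 - \frac{4470160}{7} + \frac{22}{7} \cdot 80656\right) + 6545762} = \frac{1}{\left(-218144 - \frac{4470160}{7} + \frac{1774432}{7}\right) + 6545762} = \frac{1}{-603248 + 6545762} = \frac{1}{5942514}$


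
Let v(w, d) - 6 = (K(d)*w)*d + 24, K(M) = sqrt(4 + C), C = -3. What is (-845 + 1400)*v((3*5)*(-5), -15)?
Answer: 641025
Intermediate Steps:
K(M) = 1 (K(M) = sqrt(4 - 3) = sqrt(1) = 1)
v(w, d) = 30 + d*w (v(w, d) = 6 + ((1*w)*d + 24) = 6 + (w*d + 24) = 6 + (d*w + 24) = 6 + (24 + d*w) = 30 + d*w)
(-845 + 1400)*v((3*5)*(-5), -15) = (-845 + 1400)*(30 - 15*3*5*(-5)) = 555*(30 - 225*(-5)) = 555*(30 - 15*(-75)) = 555*(30 + 1125) = 555*1155 = 641025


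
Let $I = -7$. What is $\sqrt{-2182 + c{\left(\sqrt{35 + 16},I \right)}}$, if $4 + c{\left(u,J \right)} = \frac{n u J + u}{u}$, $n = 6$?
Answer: $i \sqrt{2227} \approx 47.191 i$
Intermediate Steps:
$c{\left(u,J \right)} = -4 + \frac{u + 6 J u}{u}$ ($c{\left(u,J \right)} = -4 + \frac{6 u J + u}{u} = -4 + \frac{6 J u + u}{u} = -4 + \frac{u + 6 J u}{u}$)
$\sqrt{-2182 + c{\left(\sqrt{35 + 16},I \right)}} = \sqrt{-2182 + \left(-3 + 6 \left(-7\right)\right)} = \sqrt{-2182 - 45} = \sqrt{-2227} = i \sqrt{2227}$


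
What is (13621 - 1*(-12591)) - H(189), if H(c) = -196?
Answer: 26408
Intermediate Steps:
(13621 - 1*(-12591)) - H(189) = (13621 - 1*(-12591)) - 1*(-196) = (13621 + 12591) + 196 = 26212 + 196 = 26408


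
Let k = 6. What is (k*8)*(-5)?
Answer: -240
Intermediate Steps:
(k*8)*(-5) = (6*8)*(-5) = 48*(-5) = -240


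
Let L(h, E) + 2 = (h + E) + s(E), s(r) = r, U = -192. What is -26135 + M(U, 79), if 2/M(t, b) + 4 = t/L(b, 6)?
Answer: -7161079/274 ≈ -26135.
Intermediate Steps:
L(h, E) = -2 + h + 2*E (L(h, E) = -2 + ((h + E) + E) = -2 + ((E + h) + E) = -2 + (h + 2*E) = -2 + h + 2*E)
M(t, b) = 2/(-4 + t/(10 + b)) (M(t, b) = 2/(-4 + t/(-2 + b + 2*6)) = 2/(-4 + t/(-2 + b + 12)) = 2/(-4 + t/(10 + b)))
-26135 + M(U, 79) = -26135 + 2*(10 + 79)/(-40 - 192 - 4*79) = -26135 + 2*89/(-40 - 192 - 316) = -26135 + 2*89/(-548) = -26135 + 2*(-1/548)*89 = -26135 - 89/274 = -7161079/274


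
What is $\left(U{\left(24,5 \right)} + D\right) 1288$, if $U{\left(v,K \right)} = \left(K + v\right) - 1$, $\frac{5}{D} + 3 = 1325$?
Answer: $\frac{23841524}{661} \approx 36069.0$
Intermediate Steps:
$D = \frac{5}{1322}$ ($D = \frac{5}{-3 + 1325} = \frac{5}{1322} \approx 0.0037821$)
$U{\left(v,K \right)} = -1 + K + v$
$\left(U{\left(24,5 \right)} + D\right) 1288 = \left(\left(-1 + 5 + 24\right) + \frac{5}{1322}\right) 1288 = \left(28 + \frac{5}{1322}\right) 1288 = \frac{37021}{1322} \cdot 1288 = \frac{23841524}{661}$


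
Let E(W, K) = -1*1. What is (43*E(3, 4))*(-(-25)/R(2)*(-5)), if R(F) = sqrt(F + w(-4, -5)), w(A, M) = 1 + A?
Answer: -5375*I ≈ -5375.0*I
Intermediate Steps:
R(F) = sqrt(-3 + F) (R(F) = sqrt(F + (1 - 4)) = sqrt(F - 3) = sqrt(-3 + F))
E(W, K) = -1
(43*E(3, 4))*(-(-25)/R(2)*(-5)) = (43*(-1))*(-(-25)/(sqrt(-3 + 2))*(-5)) = -43*(-(-25)/(sqrt(-1)))*(-5) = -43*(-(-25)/I)*(-5) = -43*(-(-25)*(-I))*(-5) = -43*(-25*I)*(-5) = -5375*I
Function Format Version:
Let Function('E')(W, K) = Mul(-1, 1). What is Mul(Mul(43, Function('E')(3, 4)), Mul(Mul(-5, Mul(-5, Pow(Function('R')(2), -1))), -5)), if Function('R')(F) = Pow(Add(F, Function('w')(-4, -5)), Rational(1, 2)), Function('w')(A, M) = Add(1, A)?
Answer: Mul(-5375, I) ≈ Mul(-5375.0, I)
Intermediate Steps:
Function('R')(F) = Pow(Add(-3, F), Rational(1, 2)) (Function('R')(F) = Pow(Add(F, Add(1, -4)), Rational(1, 2)) = Pow(Add(F, -3), Rational(1, 2)) = Pow(Add(-3, F), Rational(1, 2)))
Function('E')(W, K) = -1
Mul(Mul(43, Function('E')(3, 4)), Mul(Mul(-5, Mul(-5, Pow(Function('R')(2), -1))), -5)) = Mul(Mul(43, -1), Mul(Mul(-5, Mul(-5, Pow(Pow(Add(-3, 2), Rational(1, 2)), -1))), -5)) = Mul(-43, Mul(Mul(-5, Mul(-5, Pow(Pow(-1, Rational(1, 2)), -1))), -5)) = Mul(-43, Mul(Mul(-5, Mul(-5, Pow(I, -1))), -5)) = Mul(-43, Mul(Mul(-5, Mul(-5, Mul(-1, I))), -5)) = Mul(-43, Mul(Mul(-5, Mul(5, I)), -5)) = Mul(-43, Mul(Mul(-25, I), -5)) = Mul(-43, Mul(125, I)) = Mul(-5375, I)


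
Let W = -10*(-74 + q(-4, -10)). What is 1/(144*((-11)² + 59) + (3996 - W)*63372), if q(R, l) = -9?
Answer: 1/1843237992 ≈ 5.4252e-10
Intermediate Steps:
W = 830 (W = -10*(-74 - 9) = -10*(-83) = 830)
1/(144*((-11)² + 59) + (3996 - W)*63372) = 1/((144*((-11)² + 59) + (3996 - 1*830))*63372) = (1/63372)/(144*(121 + 59) + (3996 - 830)) = (1/63372)/(144*180 + 3166) = (1/63372)/(25920 + 3166) = (1/63372)/29086 = (1/29086)*(1/63372) = 1/1843237992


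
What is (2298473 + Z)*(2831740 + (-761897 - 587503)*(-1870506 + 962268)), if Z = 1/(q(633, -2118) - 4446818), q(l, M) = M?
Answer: 3133119439553899824979845/1112234 ≈ 2.8170e+18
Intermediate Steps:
Z = -1/4448936 (Z = 1/(-2118 - 4446818) = 1/(-4448936) = -1/4448936 ≈ -2.2477e-7)
(2298473 + Z)*(2831740 + (-761897 - 587503)*(-1870506 + 962268)) = (2298473 - 1/4448936)*(2831740 + (-761897 - 587503)*(-1870506 + 962268)) = 10225759274727*(2831740 - 1349400*(-908238))/4448936 = 10225759274727*(2831740 + 1225576357200)/4448936 = (10225759274727/4448936)*1225579188940 = 3133119439553899824979845/1112234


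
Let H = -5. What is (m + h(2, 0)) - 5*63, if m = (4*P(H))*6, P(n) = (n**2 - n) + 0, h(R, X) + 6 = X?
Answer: 399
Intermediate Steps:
h(R, X) = -6 + X
P(n) = n**2 - n
m = 720 (m = (4*(-5*(-1 - 5)))*6 = (4*(-5*(-6)))*6 = (4*30)*6 = 120*6 = 720)
(m + h(2, 0)) - 5*63 = (720 + (-6 + 0)) - 5*63 = (720 - 6) - 315 = 714 - 315 = 399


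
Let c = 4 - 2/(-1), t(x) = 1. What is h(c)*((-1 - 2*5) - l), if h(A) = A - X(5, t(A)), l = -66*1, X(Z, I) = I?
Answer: 275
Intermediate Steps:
l = -66
c = 6 (c = 4 - 2*(-1) = 4 + 2 = 6)
h(A) = -1 + A (h(A) = A - 1*1 = A - 1 = -1 + A)
h(c)*((-1 - 2*5) - l) = (-1 + 6)*((-1 - 2*5) - 1*(-66)) = 5*((-1 - 10) + 66) = 5*(-11 + 66) = 5*55 = 275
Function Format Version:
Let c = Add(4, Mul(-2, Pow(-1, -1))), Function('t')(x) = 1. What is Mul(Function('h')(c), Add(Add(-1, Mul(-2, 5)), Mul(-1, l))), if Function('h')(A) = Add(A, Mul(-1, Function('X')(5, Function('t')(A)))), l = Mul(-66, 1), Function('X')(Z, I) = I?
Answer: 275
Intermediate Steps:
l = -66
c = 6 (c = Add(4, Mul(-2, -1)) = Add(4, 2) = 6)
Function('h')(A) = Add(-1, A) (Function('h')(A) = Add(A, Mul(-1, 1)) = Add(A, -1) = Add(-1, A))
Mul(Function('h')(c), Add(Add(-1, Mul(-2, 5)), Mul(-1, l))) = Mul(Add(-1, 6), Add(Add(-1, Mul(-2, 5)), Mul(-1, -66))) = Mul(5, Add(Add(-1, -10), 66)) = Mul(5, Add(-11, 66)) = Mul(5, 55) = 275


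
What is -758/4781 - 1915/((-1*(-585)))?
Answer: -1919809/559377 ≈ -3.4320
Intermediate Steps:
-758/4781 - 1915/((-1*(-585))) = -758*1/4781 - 1915/585 = -758/4781 - 1915*1/585 = -758/4781 - 383/117 = -1919809/559377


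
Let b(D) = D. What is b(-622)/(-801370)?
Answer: 311/400685 ≈ 0.00077617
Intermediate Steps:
b(-622)/(-801370) = -622/(-801370) = -622*(-1/801370) = 311/400685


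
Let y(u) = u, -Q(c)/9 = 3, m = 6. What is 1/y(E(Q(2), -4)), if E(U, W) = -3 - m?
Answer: -⅑ ≈ -0.11111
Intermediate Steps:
Q(c) = -27 (Q(c) = -9*3 = -27)
E(U, W) = -9 (E(U, W) = -3 - 1*6 = -3 - 6 = -9)
1/y(E(Q(2), -4)) = 1/(-9) = -⅑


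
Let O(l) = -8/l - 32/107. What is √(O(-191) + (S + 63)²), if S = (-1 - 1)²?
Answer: √1874817562969/20437 ≈ 66.998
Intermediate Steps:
S = 4 (S = (-2)² = 4)
O(l) = -32/107 - 8/l (O(l) = -8/l - 32*1/107 = -8/l - 32/107 = -32/107 - 8/l)
√(O(-191) + (S + 63)²) = √((-32/107 - 8/(-191)) + (4 + 63)²) = √((-32/107 - 8*(-1/191)) + 67²) = √((-32/107 + 8/191) + 4489) = √(-5256/20437 + 4489) = √(91736437/20437) = √1874817562969/20437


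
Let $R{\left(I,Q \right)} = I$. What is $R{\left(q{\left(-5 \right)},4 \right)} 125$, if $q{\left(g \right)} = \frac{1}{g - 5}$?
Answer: $- \frac{25}{2} \approx -12.5$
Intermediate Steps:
$q{\left(g \right)} = \frac{1}{-5 + g}$
$R{\left(q{\left(-5 \right)},4 \right)} 125 = \frac{1}{-5 - 5} \cdot 125 = \frac{1}{-10} \cdot 125 = \left(- \frac{1}{10}\right) 125 = - \frac{25}{2}$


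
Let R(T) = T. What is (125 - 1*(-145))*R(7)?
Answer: 1890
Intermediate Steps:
(125 - 1*(-145))*R(7) = (125 - 1*(-145))*7 = (125 + 145)*7 = 270*7 = 1890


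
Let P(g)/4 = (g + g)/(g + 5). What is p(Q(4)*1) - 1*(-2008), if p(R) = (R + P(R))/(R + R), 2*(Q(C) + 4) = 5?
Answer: 28135/14 ≈ 2009.6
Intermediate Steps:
Q(C) = -3/2 (Q(C) = -4 + (½)*5 = -4 + 5/2 = -3/2)
P(g) = 8*g/(5 + g) (P(g) = 4*((g + g)/(g + 5)) = 4*((2*g)/(5 + g)) = 4*(2*g/(5 + g)) = 8*g/(5 + g))
p(R) = (R + 8*R/(5 + R))/(2*R) (p(R) = (R + 8*R/(5 + R))/(R + R) = (R + 8*R/(5 + R))/((2*R)) = (R + 8*R/(5 + R))*(1/(2*R)) = (R + 8*R/(5 + R))/(2*R))
p(Q(4)*1) - 1*(-2008) = (13 - 3/2*1)/(2*(5 - 3/2*1)) - 1*(-2008) = (13 - 3/2)/(2*(5 - 3/2)) + 2008 = (½)*(23/2)/(7/2) + 2008 = (½)*(2/7)*(23/2) + 2008 = 23/14 + 2008 = 28135/14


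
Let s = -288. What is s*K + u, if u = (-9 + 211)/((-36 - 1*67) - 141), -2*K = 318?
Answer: 5586523/122 ≈ 45791.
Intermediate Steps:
K = -159 (K = -½*318 = -159)
u = -101/122 (u = 202/((-36 - 67) - 141) = 202/(-103 - 141) = 202/(-244) = 202*(-1/244) = -101/122 ≈ -0.82787)
s*K + u = -288*(-159) - 101/122 = 45792 - 101/122 = 5586523/122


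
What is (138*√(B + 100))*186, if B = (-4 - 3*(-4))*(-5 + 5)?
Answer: 256680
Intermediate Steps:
B = 0 (B = (-4 + 12)*0 = 8*0 = 0)
(138*√(B + 100))*186 = (138*√(0 + 100))*186 = (138*√100)*186 = (138*10)*186 = 1380*186 = 256680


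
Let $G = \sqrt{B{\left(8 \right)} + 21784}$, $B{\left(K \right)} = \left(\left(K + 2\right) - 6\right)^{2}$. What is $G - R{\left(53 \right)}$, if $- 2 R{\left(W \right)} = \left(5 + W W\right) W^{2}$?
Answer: $3952263 + 10 \sqrt{218} \approx 3.9524 \cdot 10^{6}$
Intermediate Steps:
$B{\left(K \right)} = \left(-4 + K\right)^{2}$ ($B{\left(K \right)} = \left(\left(2 + K\right) - 6\right)^{2} = \left(-4 + K\right)^{2}$)
$R{\left(W \right)} = - \frac{W^{2} \left(5 + W^{2}\right)}{2}$ ($R{\left(W \right)} = - \frac{\left(5 + W W\right) W^{2}}{2} = - \frac{\left(5 + W^{2}\right) W^{2}}{2} = - \frac{W^{2} \left(5 + W^{2}\right)}{2}$)
$G = 10 \sqrt{218}$ ($G = \sqrt{\left(-4 + 8\right)^{2} + 21784} = \sqrt{4^{2} + 21784} = \sqrt{16 + 21784} = \sqrt{21800} = 10 \sqrt{218} \approx 147.65$)
$G - R{\left(53 \right)} = 10 \sqrt{218} - \frac{53^{2} \left(-5 - 53^{2}\right)}{2} = 10 \sqrt{218} - \frac{1}{2} \cdot 2809 \left(-5 - 2809\right) = 10 \sqrt{218} - \frac{1}{2} \cdot 2809 \left(-2814\right) = 10 \sqrt{218} - -3952263 = 10 \sqrt{218} + 3952263 = 3952263 + 10 \sqrt{218}$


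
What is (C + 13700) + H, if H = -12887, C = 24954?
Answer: 25767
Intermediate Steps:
(C + 13700) + H = (24954 + 13700) - 12887 = 38654 - 12887 = 25767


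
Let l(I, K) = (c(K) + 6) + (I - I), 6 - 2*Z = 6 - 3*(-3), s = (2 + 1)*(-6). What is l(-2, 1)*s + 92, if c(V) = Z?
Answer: 65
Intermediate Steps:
s = -18 (s = 3*(-6) = -18)
Z = -9/2 (Z = 3 - (6 - 3*(-3))/2 = 3 - (6 + 9)/2 = 3 - ½*15 = 3 - 15/2 = -9/2 ≈ -4.5000)
c(V) = -9/2
l(I, K) = 3/2 (l(I, K) = (-9/2 + 6) + (I - I) = 3/2 + 0 = 3/2)
l(-2, 1)*s + 92 = (3/2)*(-18) + 92 = -27 + 92 = 65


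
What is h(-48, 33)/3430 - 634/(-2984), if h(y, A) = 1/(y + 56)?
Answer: 2174993/10235120 ≈ 0.21250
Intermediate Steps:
h(y, A) = 1/(56 + y)
h(-48, 33)/3430 - 634/(-2984) = 1/((56 - 48)*3430) - 634/(-2984) = (1/3430)/8 - 634*(-1/2984) = (⅛)*(1/3430) + 317/1492 = 1/27440 + 317/1492 = 2174993/10235120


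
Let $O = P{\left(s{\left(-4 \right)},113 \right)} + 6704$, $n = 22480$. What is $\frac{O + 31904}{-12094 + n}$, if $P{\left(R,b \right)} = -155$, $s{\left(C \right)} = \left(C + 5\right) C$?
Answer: $\frac{38453}{10386} \approx 3.7024$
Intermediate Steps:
$s{\left(C \right)} = C \left(5 + C\right)$ ($s{\left(C \right)} = \left(5 + C\right) C = C \left(5 + C\right)$)
$O = 6549$ ($O = -155 + 6704 = 6549$)
$\frac{O + 31904}{-12094 + n} = \frac{6549 + 31904}{-12094 + 22480} = \frac{38453}{10386}$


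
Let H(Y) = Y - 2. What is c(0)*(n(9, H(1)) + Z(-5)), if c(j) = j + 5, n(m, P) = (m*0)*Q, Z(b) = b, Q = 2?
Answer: -25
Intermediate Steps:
H(Y) = -2 + Y
n(m, P) = 0 (n(m, P) = (m*0)*2 = 0*2 = 0)
c(j) = 5 + j
c(0)*(n(9, H(1)) + Z(-5)) = (5 + 0)*(0 - 5) = 5*(-5) = -25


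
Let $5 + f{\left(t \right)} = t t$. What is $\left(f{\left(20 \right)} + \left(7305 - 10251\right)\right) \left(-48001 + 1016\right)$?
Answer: $119858735$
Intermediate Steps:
$f{\left(t \right)} = -5 + t^{2}$ ($f{\left(t \right)} = -5 + t t = -5 + t^{2}$)
$\left(f{\left(20 \right)} + \left(7305 - 10251\right)\right) \left(-48001 + 1016\right) = \left(\left(-5 + 20^{2}\right) + \left(7305 - 10251\right)\right) \left(-48001 + 1016\right) = \left(\left(-5 + 400\right) + \left(7305 - 10251\right)\right) \left(-46985\right) = \left(395 - 2946\right) \left(-46985\right) = \left(-2551\right) \left(-46985\right) = 119858735$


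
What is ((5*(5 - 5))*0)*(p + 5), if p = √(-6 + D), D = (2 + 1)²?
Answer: 0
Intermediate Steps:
D = 9 (D = 3² = 9)
p = √3 (p = √(-6 + 9) = √3 ≈ 1.7320)
((5*(5 - 5))*0)*(p + 5) = ((5*(5 - 5))*0)*(√3 + 5) = ((5*0)*0)*(5 + √3) = (0*0)*(5 + √3) = 0*(5 + √3) = 0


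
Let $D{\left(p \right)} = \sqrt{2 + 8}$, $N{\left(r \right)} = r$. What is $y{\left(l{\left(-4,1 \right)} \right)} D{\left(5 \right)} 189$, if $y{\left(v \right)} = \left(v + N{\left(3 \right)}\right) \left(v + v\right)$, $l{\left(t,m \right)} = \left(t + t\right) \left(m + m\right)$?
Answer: $78624 \sqrt{10} \approx 2.4863 \cdot 10^{5}$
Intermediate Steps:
$D{\left(p \right)} = \sqrt{10}$
$l{\left(t,m \right)} = 4 m t$ ($l{\left(t,m \right)} = 2 t 2 m = 4 m t$)
$y{\left(v \right)} = 2 v \left(3 + v\right)$ ($y{\left(v \right)} = \left(v + 3\right) \left(v + v\right) = \left(3 + v\right) 2 v = 2 v \left(3 + v\right)$)
$y{\left(l{\left(-4,1 \right)} \right)} D{\left(5 \right)} 189 = 2 \cdot 4 \cdot 1 \left(-4\right) \left(3 + 4 \cdot 1 \left(-4\right)\right) \sqrt{10} \cdot 189 = 2 \left(-16\right) \left(3 - 16\right) \sqrt{10} \cdot 189 = 2 \left(-16\right) \left(-13\right) \sqrt{10} \cdot 189 = 416 \sqrt{10} \cdot 189 = 78624 \sqrt{10}$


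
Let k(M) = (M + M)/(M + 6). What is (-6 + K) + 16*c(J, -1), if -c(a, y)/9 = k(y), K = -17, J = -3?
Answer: 173/5 ≈ 34.600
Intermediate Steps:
k(M) = 2*M/(6 + M) (k(M) = (2*M)/(6 + M) = 2*M/(6 + M))
c(a, y) = -18*y/(6 + y)
(-6 + K) + 16*c(J, -1) = (-6 - 17) + 16*(-18*(-1)/(6 - 1)) = -23 + 16*(-18*(-1)/5) = -23 + 16*(-18*(-1)*1/5) = -23 + 16*(18/5) = -23 + 288/5 = 173/5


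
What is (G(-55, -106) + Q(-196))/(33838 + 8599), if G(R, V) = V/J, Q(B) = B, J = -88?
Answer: -8571/1867228 ≈ -0.0045902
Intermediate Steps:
G(R, V) = -V/88 (G(R, V) = V/(-88) = V*(-1/88) = -V/88)
(G(-55, -106) + Q(-196))/(33838 + 8599) = (-1/88*(-106) - 196)/(33838 + 8599) = (53/44 - 196)/42437 = -8571/44*1/42437 = -8571/1867228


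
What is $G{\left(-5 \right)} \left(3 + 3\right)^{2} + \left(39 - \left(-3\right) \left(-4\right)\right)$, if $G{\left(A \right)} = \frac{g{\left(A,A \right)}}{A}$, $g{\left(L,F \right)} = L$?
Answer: $63$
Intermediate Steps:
$G{\left(A \right)} = 1$ ($G{\left(A \right)} = \frac{A}{A} = 1$)
$G{\left(-5 \right)} \left(3 + 3\right)^{2} + \left(39 - \left(-3\right) \left(-4\right)\right) = 1 \left(3 + 3\right)^{2} + \left(39 - \left(-3\right) \left(-4\right)\right) = 1 \cdot 6^{2} + \left(39 - 12\right) = 1 \cdot 36 + \left(39 - 12\right) = 36 + 27 = 63$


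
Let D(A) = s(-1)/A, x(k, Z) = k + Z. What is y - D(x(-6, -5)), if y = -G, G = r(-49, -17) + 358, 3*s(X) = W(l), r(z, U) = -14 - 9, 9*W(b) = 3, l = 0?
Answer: -33164/99 ≈ -334.99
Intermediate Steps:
W(b) = 1/3 (W(b) = (1/9)*3 = 1/3)
r(z, U) = -23
s(X) = 1/9 (s(X) = (1/3)*(1/3) = 1/9)
G = 335 (G = -23 + 358 = 335)
y = -335 (y = -1*335 = -335)
x(k, Z) = Z + k
D(A) = 1/(9*A)
y - D(x(-6, -5)) = -335 - 1/(9*(-5 - 6)) = -335 - 1/(9*(-11)) = -335 - (-1)/(9*11) = -335 - 1*(-1/99) = -335 + 1/99 = -33164/99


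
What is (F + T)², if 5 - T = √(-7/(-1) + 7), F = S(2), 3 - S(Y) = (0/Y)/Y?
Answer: (8 - √14)² ≈ 18.133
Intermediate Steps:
S(Y) = 3 (S(Y) = 3 - 0/Y/Y = 3 - 0/Y = 3 - 1*0 = 3 + 0 = 3)
F = 3
T = 5 - √14 (T = 5 - √(-7/(-1) + 7) = 5 - √(-7*(-1) + 7) = 5 - √(7 + 7) = 5 - √14 ≈ 1.2583)
(F + T)² = (3 + (5 - √14))² = (8 - √14)²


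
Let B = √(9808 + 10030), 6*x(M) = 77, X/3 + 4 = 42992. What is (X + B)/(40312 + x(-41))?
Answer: 773784/241949 + 6*√19838/241949 ≈ 3.2016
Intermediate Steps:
X = 128964 (X = -12 + 3*42992 = -12 + 128976 = 128964)
x(M) = 77/6 (x(M) = (⅙)*77 = 77/6)
B = √19838 ≈ 140.85
(X + B)/(40312 + x(-41)) = (128964 + √19838)/(40312 + 77/6) = (128964 + √19838)/(241949/6) = (128964 + √19838)*(6/241949) = 773784/241949 + 6*√19838/241949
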